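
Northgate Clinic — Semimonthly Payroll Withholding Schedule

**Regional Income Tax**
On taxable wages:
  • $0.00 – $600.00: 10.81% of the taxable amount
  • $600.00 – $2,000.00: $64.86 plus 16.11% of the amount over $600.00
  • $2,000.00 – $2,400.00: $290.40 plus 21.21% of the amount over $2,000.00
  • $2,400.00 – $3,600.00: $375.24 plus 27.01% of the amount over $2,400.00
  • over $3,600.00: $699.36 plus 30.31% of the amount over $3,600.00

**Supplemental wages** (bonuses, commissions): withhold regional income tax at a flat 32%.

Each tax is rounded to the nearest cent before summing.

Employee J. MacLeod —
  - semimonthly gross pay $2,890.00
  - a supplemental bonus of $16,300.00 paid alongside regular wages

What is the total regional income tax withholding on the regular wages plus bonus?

Regional Income Tax: taxable = $2,890.00
  $375.24 + 27.01% × ($2,890.00 − $2,400.00) = $375.24 + 27.01% × $490.00 = $507.59
Supplemental (32% flat on bonus): 32% × $16,300.00 = $5,216.00
Total regional income tax: $507.59 + $5,216.00 = $5,723.59

$5,723.59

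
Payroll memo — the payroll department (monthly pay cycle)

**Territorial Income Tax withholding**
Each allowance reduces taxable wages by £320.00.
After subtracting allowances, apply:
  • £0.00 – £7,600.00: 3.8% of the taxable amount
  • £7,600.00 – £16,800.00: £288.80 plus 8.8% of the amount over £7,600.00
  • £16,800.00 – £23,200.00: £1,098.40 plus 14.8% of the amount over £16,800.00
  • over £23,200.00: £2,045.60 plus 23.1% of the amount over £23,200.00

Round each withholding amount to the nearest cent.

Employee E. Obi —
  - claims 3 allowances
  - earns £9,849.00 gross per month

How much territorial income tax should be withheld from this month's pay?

£402.23

Territorial Income Tax: taxable = £9,849.00 − 3×£320.00 = £8,889.00
  £288.80 + 8.8% × (£8,889.00 − £7,600.00) = £288.80 + 8.8% × £1,289.00 = £402.23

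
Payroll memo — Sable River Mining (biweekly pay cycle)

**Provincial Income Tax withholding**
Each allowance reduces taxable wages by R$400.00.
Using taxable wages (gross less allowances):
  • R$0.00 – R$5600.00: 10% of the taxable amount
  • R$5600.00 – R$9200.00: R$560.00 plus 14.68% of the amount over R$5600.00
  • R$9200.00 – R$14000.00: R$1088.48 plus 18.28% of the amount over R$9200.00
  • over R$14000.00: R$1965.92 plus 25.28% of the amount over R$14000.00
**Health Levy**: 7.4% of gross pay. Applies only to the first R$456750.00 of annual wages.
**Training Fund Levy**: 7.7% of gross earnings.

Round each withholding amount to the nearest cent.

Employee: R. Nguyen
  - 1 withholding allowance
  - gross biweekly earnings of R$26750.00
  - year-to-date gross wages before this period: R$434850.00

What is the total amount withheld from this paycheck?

Provincial Income Tax: taxable = R$26750.00 − 1×R$400.00 = R$26350.00
  R$1965.92 + 25.28% × (R$26350.00 − R$14000.00) = R$1965.92 + 25.28% × R$12350.00 = R$5088.00
Health Levy: cap R$456750.00 − YTD R$434850.00 = R$21900.00 subject; 7.4% × R$21900.00 = R$1620.60
Training Fund Levy: 7.7% × R$26750.00 = R$2059.75
Total: R$5088.00 + R$1620.60 + R$2059.75 = R$8768.35

R$8768.35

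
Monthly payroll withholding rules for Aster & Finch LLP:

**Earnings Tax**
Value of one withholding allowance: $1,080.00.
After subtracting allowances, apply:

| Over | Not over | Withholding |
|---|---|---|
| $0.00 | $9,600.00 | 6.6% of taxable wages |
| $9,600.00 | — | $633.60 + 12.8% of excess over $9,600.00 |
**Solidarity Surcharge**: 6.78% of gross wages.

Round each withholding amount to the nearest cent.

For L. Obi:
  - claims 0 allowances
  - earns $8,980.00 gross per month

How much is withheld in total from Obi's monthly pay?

$1,201.52

Earnings Tax: taxable = $8,980.00
  6.6% × $8,980.00 = $592.68
Solidarity Surcharge: 6.78% × $8,980.00 = $608.84
Total: $592.68 + $608.84 = $1,201.52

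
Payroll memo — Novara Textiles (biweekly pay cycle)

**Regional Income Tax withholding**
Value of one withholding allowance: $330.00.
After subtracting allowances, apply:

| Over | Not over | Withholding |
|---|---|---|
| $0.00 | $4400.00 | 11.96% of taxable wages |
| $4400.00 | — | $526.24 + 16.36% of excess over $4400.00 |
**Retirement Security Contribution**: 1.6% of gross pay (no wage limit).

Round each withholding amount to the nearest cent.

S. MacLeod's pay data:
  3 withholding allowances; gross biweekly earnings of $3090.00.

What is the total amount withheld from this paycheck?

$300.60

Regional Income Tax: taxable = $3090.00 − 3×$330.00 = $2100.00
  11.96% × $2100.00 = $251.16
Retirement Security Contribution: 1.6% × $3090.00 = $49.44
Total: $251.16 + $49.44 = $300.60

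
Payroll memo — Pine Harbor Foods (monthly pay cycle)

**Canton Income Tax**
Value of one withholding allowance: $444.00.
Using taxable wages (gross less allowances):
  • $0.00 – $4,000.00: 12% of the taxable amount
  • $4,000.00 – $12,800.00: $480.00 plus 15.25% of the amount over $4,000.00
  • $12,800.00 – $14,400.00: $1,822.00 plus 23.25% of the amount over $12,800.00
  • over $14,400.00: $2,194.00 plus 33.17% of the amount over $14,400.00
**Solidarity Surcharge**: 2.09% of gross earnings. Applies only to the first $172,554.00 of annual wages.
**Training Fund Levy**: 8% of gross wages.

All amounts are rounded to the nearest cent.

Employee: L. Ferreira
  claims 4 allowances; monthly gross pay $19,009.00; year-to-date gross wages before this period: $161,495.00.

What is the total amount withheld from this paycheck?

$4,885.56

Canton Income Tax: taxable = $19,009.00 − 4×$444.00 = $17,233.00
  $2,194.00 + 33.17% × ($17,233.00 − $14,400.00) = $2,194.00 + 33.17% × $2,833.00 = $3,133.71
Solidarity Surcharge: cap $172,554.00 − YTD $161,495.00 = $11,059.00 subject; 2.09% × $11,059.00 = $231.13
Training Fund Levy: 8% × $19,009.00 = $1,520.72
Total: $3,133.71 + $231.13 + $1,520.72 = $4,885.56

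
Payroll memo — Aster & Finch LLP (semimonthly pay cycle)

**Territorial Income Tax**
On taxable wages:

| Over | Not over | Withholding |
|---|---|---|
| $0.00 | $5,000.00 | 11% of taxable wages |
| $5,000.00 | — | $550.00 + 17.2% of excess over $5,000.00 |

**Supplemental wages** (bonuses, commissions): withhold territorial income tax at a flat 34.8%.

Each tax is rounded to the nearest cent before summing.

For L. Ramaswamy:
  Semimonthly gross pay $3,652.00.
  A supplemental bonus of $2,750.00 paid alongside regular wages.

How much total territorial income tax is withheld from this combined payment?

Territorial Income Tax: taxable = $3,652.00
  11% × $3,652.00 = $401.72
Supplemental (34.8% flat on bonus): 34.8% × $2,750.00 = $957.00
Total territorial income tax: $401.72 + $957.00 = $1,358.72

$1,358.72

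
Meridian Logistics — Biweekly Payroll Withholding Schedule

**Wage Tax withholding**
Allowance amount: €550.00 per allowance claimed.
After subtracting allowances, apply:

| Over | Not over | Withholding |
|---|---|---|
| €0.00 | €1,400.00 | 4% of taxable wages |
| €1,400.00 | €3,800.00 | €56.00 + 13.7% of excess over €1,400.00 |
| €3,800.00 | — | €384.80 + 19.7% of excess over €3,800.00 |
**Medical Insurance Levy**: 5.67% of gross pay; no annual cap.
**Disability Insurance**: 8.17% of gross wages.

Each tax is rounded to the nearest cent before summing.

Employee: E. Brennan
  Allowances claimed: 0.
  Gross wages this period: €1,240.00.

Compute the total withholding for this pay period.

Wage Tax: taxable = €1,240.00
  4% × €1,240.00 = €49.60
Medical Insurance Levy: 5.67% × €1,240.00 = €70.31
Disability Insurance: 8.17% × €1,240.00 = €101.31
Total: €49.60 + €70.31 + €101.31 = €221.22

€221.22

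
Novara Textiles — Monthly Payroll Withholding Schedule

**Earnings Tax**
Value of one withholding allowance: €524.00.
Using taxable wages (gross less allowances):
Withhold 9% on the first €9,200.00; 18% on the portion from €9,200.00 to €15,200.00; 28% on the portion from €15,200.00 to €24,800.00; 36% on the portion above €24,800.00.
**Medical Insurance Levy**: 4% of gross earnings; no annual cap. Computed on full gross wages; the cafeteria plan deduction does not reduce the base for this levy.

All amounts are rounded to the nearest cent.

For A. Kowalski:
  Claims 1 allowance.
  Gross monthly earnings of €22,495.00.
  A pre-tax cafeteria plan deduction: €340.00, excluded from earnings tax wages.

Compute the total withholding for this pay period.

Earnings Tax: taxable = €22,495.00 − €340.00 − 1×€524.00 = €21,631.00
  €1,908.00 + 28% × (€21,631.00 − €15,200.00) = €1,908.00 + 28% × €6,431.00 = €3,708.68
Medical Insurance Levy: 4% × €22,495.00 = €899.80
Total: €3,708.68 + €899.80 = €4,608.48

€4,608.48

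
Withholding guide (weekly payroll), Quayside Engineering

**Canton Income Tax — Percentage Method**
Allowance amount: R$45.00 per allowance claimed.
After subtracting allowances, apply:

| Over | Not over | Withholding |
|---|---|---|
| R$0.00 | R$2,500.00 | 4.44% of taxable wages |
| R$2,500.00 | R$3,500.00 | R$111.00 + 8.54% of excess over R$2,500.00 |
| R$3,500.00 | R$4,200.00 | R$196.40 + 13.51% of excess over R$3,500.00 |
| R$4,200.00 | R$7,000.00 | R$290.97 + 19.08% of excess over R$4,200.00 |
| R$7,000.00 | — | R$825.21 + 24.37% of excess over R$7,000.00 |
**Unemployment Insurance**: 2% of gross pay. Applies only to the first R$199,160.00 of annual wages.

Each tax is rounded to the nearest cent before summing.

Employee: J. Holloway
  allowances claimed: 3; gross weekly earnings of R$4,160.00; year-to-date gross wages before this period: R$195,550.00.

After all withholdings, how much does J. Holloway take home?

Canton Income Tax: taxable = R$4,160.00 − 3×R$45.00 = R$4,025.00
  R$196.40 + 13.51% × (R$4,025.00 − R$3,500.00) = R$196.40 + 13.51% × R$525.00 = R$267.33
Unemployment Insurance: cap R$199,160.00 − YTD R$195,550.00 = R$3,610.00 subject; 2% × R$3,610.00 = R$72.20
Total withheld: R$267.33 + R$72.20 = R$339.53
Net pay: R$4,160.00 − R$339.53 = R$3,820.47

R$3,820.47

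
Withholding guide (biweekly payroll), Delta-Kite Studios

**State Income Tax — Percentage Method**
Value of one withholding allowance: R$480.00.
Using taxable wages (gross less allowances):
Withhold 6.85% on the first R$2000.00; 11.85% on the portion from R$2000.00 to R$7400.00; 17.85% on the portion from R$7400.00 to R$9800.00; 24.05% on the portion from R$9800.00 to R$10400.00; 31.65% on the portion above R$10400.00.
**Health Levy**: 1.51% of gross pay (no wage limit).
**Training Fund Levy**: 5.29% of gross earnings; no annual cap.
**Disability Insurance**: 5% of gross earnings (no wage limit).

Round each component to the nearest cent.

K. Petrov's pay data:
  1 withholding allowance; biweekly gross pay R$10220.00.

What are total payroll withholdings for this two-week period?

R$2400.55

State Income Tax: taxable = R$10220.00 − 1×R$480.00 = R$9740.00
  R$776.90 + 17.85% × (R$9740.00 − R$7400.00) = R$776.90 + 17.85% × R$2340.00 = R$1194.59
Health Levy: 1.51% × R$10220.00 = R$154.32
Training Fund Levy: 5.29% × R$10220.00 = R$540.64
Disability Insurance: 5% × R$10220.00 = R$511.00
Total: R$1194.59 + R$154.32 + R$540.64 + R$511.00 = R$2400.55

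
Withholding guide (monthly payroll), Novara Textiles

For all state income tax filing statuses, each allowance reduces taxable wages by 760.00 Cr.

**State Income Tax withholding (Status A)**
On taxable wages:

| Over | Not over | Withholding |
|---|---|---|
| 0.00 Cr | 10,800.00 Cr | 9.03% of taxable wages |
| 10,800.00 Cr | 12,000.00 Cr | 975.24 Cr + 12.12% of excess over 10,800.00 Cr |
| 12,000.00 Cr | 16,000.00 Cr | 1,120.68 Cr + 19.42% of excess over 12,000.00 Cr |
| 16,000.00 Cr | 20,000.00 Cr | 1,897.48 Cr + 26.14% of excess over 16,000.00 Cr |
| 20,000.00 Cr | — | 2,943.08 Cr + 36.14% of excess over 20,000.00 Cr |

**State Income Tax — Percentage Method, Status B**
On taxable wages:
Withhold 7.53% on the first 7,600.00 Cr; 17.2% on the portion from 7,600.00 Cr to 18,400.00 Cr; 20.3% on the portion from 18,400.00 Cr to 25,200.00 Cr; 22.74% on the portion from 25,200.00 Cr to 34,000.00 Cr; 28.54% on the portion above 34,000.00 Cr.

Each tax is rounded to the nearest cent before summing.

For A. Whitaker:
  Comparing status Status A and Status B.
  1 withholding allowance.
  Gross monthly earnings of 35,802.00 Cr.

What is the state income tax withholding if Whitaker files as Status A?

State Income Tax (Status A): taxable = 35,802.00 Cr − 1×760.00 Cr = 35,042.00 Cr
  2,943.08 Cr + 36.14% × (35,042.00 Cr − 20,000.00 Cr) = 2,943.08 Cr + 36.14% × 15,042.00 Cr = 8,379.26 Cr

8,379.26 Cr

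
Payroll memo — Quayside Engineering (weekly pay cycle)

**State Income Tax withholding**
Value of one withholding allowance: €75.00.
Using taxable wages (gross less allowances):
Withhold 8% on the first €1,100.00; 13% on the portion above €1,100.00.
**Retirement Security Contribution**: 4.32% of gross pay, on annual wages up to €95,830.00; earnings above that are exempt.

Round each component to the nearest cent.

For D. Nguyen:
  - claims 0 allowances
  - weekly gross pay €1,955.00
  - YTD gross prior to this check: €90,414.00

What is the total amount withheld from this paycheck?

€283.61

State Income Tax: taxable = €1,955.00
  €88.00 + 13% × (€1,955.00 − €1,100.00) = €88.00 + 13% × €855.00 = €199.15
Retirement Security Contribution: 4.32% × €1,955.00 = €84.46
Total: €199.15 + €84.46 = €283.61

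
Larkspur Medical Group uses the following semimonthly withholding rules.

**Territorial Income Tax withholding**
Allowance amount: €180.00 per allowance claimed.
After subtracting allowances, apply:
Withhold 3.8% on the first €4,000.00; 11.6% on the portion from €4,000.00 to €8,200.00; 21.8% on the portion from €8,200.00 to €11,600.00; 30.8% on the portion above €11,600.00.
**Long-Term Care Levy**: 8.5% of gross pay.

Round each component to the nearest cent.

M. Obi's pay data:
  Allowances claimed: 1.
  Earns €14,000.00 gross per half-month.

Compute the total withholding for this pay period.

€3,254.16

Territorial Income Tax: taxable = €14,000.00 − 1×€180.00 = €13,820.00
  €1,380.40 + 30.8% × (€13,820.00 − €11,600.00) = €1,380.40 + 30.8% × €2,220.00 = €2,064.16
Long-Term Care Levy: 8.5% × €14,000.00 = €1,190.00
Total: €2,064.16 + €1,190.00 = €3,254.16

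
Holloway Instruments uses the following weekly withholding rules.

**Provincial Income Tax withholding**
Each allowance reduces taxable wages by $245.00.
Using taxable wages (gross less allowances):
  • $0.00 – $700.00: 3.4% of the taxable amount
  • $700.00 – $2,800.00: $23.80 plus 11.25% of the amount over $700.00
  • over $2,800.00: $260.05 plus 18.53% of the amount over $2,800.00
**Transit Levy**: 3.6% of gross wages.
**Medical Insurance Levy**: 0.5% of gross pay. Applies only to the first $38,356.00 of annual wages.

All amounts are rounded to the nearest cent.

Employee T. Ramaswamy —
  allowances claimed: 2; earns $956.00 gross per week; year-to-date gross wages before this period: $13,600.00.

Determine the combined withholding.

$55.04

Provincial Income Tax: taxable = $956.00 − 2×$245.00 = $466.00
  3.4% × $466.00 = $15.84
Transit Levy: 3.6% × $956.00 = $34.42
Medical Insurance Levy: 0.5% × $956.00 = $4.78
Total: $15.84 + $34.42 + $4.78 = $55.04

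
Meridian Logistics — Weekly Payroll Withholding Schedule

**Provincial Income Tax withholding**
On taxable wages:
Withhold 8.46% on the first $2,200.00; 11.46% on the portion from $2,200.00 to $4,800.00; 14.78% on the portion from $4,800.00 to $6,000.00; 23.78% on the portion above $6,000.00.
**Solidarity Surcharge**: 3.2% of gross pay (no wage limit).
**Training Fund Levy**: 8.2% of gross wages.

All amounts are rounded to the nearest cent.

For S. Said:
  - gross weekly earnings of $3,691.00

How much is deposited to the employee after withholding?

Provincial Income Tax: taxable = $3,691.00
  $186.12 + 11.46% × ($3,691.00 − $2,200.00) = $186.12 + 11.46% × $1,491.00 = $356.99
Solidarity Surcharge: 3.2% × $3,691.00 = $118.11
Training Fund Levy: 8.2% × $3,691.00 = $302.66
Total withheld: $356.99 + $118.11 + $302.66 = $777.76
Net pay: $3,691.00 − $777.76 = $2,913.24

$2,913.24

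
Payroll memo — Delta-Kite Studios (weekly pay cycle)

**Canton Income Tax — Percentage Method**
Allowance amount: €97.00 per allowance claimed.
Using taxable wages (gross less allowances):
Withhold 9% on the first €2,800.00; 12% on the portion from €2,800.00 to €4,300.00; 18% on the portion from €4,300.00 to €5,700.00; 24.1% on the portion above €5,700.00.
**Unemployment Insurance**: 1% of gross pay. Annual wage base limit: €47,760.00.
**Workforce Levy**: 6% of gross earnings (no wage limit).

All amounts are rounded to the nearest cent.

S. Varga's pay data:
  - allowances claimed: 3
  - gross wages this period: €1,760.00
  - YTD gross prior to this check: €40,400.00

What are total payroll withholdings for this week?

€255.41

Canton Income Tax: taxable = €1,760.00 − 3×€97.00 = €1,469.00
  9% × €1,469.00 = €132.21
Unemployment Insurance: 1% × €1,760.00 = €17.60
Workforce Levy: 6% × €1,760.00 = €105.60
Total: €132.21 + €17.60 + €105.60 = €255.41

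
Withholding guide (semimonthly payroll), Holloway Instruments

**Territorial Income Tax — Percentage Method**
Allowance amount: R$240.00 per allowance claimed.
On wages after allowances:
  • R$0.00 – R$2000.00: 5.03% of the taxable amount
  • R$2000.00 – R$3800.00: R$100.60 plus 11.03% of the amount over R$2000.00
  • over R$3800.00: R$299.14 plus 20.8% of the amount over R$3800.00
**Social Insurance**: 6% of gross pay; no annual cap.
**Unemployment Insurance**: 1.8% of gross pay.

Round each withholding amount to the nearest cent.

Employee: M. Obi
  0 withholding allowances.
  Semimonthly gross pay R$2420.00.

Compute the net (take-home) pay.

Territorial Income Tax: taxable = R$2420.00
  R$100.60 + 11.03% × (R$2420.00 − R$2000.00) = R$100.60 + 11.03% × R$420.00 = R$146.93
Social Insurance: 6% × R$2420.00 = R$145.20
Unemployment Insurance: 1.8% × R$2420.00 = R$43.56
Total withheld: R$146.93 + R$145.20 + R$43.56 = R$335.69
Net pay: R$2420.00 − R$335.69 = R$2084.31

R$2084.31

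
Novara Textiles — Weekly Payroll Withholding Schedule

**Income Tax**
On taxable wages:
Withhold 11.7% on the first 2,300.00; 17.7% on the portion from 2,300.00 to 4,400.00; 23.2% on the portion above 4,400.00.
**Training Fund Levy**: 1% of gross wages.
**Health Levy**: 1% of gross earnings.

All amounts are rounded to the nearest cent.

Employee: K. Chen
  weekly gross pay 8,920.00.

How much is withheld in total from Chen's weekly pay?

1,867.84

Income Tax: taxable = 8,920.00
  640.80 + 23.2% × (8,920.00 − 4,400.00) = 640.80 + 23.2% × 4,520.00 = 1,689.44
Training Fund Levy: 1% × 8,920.00 = 89.20
Health Levy: 1% × 8,920.00 = 89.20
Total: 1,689.44 + 89.20 + 89.20 = 1,867.84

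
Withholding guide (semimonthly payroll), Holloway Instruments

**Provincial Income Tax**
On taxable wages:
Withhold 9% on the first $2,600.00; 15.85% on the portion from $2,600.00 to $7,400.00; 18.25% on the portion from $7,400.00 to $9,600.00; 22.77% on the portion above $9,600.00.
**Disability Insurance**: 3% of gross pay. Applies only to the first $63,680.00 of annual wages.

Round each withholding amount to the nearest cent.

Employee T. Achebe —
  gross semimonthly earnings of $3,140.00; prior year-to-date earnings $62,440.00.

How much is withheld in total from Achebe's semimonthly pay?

Provincial Income Tax: taxable = $3,140.00
  $234.00 + 15.85% × ($3,140.00 − $2,600.00) = $234.00 + 15.85% × $540.00 = $319.59
Disability Insurance: cap $63,680.00 − YTD $62,440.00 = $1,240.00 subject; 3% × $1,240.00 = $37.20
Total: $319.59 + $37.20 = $356.79

$356.79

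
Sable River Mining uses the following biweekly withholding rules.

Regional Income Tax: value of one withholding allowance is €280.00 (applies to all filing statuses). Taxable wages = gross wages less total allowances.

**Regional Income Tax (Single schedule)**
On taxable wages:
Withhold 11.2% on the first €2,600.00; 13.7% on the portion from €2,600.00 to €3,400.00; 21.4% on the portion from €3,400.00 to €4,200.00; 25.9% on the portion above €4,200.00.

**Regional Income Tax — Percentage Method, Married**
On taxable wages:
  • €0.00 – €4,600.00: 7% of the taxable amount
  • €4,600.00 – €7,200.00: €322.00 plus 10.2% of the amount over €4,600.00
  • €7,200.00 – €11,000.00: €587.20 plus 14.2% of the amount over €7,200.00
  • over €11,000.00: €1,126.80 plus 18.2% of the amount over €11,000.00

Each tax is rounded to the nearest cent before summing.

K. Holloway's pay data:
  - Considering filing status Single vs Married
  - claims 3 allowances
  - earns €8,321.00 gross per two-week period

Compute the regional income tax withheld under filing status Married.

Regional Income Tax (Married): taxable = €8,321.00 − 3×€280.00 = €7,481.00
  €587.20 + 14.2% × (€7,481.00 − €7,200.00) = €587.20 + 14.2% × €281.00 = €627.10

€627.10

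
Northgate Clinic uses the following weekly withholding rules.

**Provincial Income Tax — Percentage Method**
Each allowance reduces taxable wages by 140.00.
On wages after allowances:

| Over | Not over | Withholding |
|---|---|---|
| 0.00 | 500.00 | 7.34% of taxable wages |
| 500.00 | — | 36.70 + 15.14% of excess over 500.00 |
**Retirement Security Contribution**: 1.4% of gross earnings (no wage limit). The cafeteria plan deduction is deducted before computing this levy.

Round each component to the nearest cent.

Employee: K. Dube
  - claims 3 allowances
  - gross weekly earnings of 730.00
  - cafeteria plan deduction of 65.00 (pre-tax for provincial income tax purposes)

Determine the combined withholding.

Provincial Income Tax: taxable = 730.00 − 65.00 − 3×140.00 = 245.00
  7.34% × 245.00 = 17.98
Retirement Security Contribution: 1.4% × 665.00 = 9.31
Total: 17.98 + 9.31 = 27.29

27.29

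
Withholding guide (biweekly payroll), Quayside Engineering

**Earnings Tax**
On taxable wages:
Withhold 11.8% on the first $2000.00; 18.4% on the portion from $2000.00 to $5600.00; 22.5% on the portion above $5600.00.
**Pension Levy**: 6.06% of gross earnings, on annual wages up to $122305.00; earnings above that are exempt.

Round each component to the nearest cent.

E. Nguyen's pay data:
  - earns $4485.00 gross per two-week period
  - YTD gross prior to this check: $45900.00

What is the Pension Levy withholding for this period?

Pension Levy: 6.06% × $4485.00 = $271.79

$271.79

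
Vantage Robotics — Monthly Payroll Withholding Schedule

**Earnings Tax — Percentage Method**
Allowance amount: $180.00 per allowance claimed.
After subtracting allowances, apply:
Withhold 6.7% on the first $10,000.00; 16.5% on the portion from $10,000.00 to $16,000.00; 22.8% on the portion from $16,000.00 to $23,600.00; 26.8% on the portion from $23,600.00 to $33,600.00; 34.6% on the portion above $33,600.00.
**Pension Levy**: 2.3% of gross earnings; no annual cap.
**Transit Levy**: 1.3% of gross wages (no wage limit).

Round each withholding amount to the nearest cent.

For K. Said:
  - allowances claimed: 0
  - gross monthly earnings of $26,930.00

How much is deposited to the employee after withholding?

$21,675.28

Earnings Tax: taxable = $26,930.00
  $3,392.80 + 26.8% × ($26,930.00 − $23,600.00) = $3,392.80 + 26.8% × $3,330.00 = $4,285.24
Pension Levy: 2.3% × $26,930.00 = $619.39
Transit Levy: 1.3% × $26,930.00 = $350.09
Total withheld: $4,285.24 + $619.39 + $350.09 = $5,254.72
Net pay: $26,930.00 − $5,254.72 = $21,675.28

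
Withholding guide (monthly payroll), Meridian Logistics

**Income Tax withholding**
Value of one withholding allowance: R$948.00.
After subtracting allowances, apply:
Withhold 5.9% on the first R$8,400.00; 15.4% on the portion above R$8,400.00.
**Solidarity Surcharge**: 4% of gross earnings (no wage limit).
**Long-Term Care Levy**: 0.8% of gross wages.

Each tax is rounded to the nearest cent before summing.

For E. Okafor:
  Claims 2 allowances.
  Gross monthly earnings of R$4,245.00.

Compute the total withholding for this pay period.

R$342.35

Income Tax: taxable = R$4,245.00 − 2×R$948.00 = R$2,349.00
  5.9% × R$2,349.00 = R$138.59
Solidarity Surcharge: 4% × R$4,245.00 = R$169.80
Long-Term Care Levy: 0.8% × R$4,245.00 = R$33.96
Total: R$138.59 + R$169.80 + R$33.96 = R$342.35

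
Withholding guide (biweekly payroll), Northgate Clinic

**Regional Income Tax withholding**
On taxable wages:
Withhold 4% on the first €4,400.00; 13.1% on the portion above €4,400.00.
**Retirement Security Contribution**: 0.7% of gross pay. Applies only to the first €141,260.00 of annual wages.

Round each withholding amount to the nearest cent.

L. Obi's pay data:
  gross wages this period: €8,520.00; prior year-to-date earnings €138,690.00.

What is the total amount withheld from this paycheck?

€733.71

Regional Income Tax: taxable = €8,520.00
  €176.00 + 13.1% × (€8,520.00 − €4,400.00) = €176.00 + 13.1% × €4,120.00 = €715.72
Retirement Security Contribution: cap €141,260.00 − YTD €138,690.00 = €2,570.00 subject; 0.7% × €2,570.00 = €17.99
Total: €715.72 + €17.99 = €733.71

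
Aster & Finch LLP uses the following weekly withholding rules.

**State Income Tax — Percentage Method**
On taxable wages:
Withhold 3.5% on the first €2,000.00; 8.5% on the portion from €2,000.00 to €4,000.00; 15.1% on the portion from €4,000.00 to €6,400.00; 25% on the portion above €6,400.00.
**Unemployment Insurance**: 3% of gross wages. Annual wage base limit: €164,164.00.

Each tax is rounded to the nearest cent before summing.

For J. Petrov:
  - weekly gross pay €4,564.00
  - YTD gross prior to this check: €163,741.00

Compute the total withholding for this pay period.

State Income Tax: taxable = €4,564.00
  €240.00 + 15.1% × (€4,564.00 − €4,000.00) = €240.00 + 15.1% × €564.00 = €325.16
Unemployment Insurance: cap €164,164.00 − YTD €163,741.00 = €423.00 subject; 3% × €423.00 = €12.69
Total: €325.16 + €12.69 = €337.85

€337.85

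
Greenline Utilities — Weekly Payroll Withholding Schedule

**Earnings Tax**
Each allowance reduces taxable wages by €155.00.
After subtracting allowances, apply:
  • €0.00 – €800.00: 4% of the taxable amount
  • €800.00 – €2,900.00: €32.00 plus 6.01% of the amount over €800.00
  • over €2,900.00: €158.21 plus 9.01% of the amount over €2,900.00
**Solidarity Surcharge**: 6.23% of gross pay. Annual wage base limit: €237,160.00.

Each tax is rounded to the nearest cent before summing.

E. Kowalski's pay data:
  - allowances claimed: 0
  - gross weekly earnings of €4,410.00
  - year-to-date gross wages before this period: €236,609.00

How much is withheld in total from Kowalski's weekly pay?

€328.59

Earnings Tax: taxable = €4,410.00
  €158.21 + 9.01% × (€4,410.00 − €2,900.00) = €158.21 + 9.01% × €1,510.00 = €294.26
Solidarity Surcharge: cap €237,160.00 − YTD €236,609.00 = €551.00 subject; 6.23% × €551.00 = €34.33
Total: €294.26 + €34.33 = €328.59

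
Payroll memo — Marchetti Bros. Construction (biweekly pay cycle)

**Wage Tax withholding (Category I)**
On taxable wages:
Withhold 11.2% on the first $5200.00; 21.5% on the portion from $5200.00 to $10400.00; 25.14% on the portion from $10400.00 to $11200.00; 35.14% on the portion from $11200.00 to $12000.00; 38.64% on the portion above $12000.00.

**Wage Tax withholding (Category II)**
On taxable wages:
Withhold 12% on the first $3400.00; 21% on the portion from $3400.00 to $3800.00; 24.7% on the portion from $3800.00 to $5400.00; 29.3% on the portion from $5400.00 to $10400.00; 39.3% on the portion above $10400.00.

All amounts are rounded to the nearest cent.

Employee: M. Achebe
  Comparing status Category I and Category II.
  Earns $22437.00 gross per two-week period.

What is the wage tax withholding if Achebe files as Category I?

Wage Tax (Category I): taxable = $22437.00
  $2182.64 + 38.64% × ($22437.00 − $12000.00) = $2182.64 + 38.64% × $10437.00 = $6215.50

$6215.50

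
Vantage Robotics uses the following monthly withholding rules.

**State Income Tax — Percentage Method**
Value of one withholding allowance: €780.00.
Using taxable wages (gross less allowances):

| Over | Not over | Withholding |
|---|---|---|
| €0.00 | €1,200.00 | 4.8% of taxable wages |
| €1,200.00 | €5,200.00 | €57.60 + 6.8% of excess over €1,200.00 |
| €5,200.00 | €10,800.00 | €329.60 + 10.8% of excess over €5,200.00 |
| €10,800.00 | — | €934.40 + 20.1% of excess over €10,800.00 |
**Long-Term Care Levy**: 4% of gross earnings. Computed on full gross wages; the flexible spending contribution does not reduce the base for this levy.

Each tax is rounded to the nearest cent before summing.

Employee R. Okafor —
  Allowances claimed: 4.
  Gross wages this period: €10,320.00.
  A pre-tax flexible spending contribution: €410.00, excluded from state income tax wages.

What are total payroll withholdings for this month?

€914.12

State Income Tax: taxable = €10,320.00 − €410.00 − 4×€780.00 = €6,790.00
  €329.60 + 10.8% × (€6,790.00 − €5,200.00) = €329.60 + 10.8% × €1,590.00 = €501.32
Long-Term Care Levy: 4% × €10,320.00 = €412.80
Total: €501.32 + €412.80 = €914.12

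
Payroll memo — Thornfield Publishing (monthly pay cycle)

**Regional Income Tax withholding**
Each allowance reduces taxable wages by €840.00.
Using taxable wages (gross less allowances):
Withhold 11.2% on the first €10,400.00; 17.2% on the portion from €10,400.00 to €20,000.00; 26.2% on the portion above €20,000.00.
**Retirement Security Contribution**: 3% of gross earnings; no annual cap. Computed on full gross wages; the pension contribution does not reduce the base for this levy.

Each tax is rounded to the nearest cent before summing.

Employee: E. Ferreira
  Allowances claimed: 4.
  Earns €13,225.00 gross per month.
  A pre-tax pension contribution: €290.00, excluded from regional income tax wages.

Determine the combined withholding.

Regional Income Tax: taxable = €13,225.00 − €290.00 − 4×€840.00 = €9,575.00
  11.2% × €9,575.00 = €1,072.40
Retirement Security Contribution: 3% × €13,225.00 = €396.75
Total: €1,072.40 + €396.75 = €1,469.15

€1,469.15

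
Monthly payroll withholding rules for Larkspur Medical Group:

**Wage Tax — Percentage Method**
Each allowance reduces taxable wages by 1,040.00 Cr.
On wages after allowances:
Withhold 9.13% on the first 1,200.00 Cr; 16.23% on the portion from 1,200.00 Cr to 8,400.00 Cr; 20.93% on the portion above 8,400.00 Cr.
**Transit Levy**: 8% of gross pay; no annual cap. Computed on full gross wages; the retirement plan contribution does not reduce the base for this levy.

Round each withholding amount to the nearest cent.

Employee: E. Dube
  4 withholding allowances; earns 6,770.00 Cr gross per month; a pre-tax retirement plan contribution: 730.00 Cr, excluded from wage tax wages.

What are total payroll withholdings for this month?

761.52 Cr

Wage Tax: taxable = 6,770.00 Cr − 730.00 Cr − 4×1,040.00 Cr = 1,880.00 Cr
  109.56 Cr + 16.23% × (1,880.00 Cr − 1,200.00 Cr) = 109.56 Cr + 16.23% × 680.00 Cr = 219.92 Cr
Transit Levy: 8% × 6,770.00 Cr = 541.60 Cr
Total: 219.92 Cr + 541.60 Cr = 761.52 Cr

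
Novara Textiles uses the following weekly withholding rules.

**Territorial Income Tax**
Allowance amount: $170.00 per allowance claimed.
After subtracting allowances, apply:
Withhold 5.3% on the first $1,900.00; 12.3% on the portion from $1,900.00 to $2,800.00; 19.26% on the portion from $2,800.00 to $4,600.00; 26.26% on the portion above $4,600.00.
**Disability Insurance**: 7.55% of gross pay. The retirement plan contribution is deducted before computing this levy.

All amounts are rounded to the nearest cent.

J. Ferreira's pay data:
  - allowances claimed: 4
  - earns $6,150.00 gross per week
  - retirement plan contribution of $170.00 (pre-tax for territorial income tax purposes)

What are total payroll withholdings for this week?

Territorial Income Tax: taxable = $6,150.00 − $170.00 − 4×$170.00 = $5,300.00
  $558.08 + 26.26% × ($5,300.00 − $4,600.00) = $558.08 + 26.26% × $700.00 = $741.90
Disability Insurance: 7.55% × $5,980.00 = $451.49
Total: $741.90 + $451.49 = $1,193.39

$1,193.39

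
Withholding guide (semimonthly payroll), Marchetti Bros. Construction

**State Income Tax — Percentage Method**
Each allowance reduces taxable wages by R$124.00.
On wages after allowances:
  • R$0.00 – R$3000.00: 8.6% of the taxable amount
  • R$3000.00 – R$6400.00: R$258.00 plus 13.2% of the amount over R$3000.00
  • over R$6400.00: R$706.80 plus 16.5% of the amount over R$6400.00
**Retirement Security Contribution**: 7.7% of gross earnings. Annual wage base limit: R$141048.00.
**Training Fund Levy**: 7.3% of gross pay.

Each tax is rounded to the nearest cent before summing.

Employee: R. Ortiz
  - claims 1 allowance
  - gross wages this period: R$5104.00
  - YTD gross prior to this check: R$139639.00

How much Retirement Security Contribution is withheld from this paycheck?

Retirement Security Contribution: cap R$141048.00 − YTD R$139639.00 = R$1409.00 subject; 7.7% × R$1409.00 = R$108.49

R$108.49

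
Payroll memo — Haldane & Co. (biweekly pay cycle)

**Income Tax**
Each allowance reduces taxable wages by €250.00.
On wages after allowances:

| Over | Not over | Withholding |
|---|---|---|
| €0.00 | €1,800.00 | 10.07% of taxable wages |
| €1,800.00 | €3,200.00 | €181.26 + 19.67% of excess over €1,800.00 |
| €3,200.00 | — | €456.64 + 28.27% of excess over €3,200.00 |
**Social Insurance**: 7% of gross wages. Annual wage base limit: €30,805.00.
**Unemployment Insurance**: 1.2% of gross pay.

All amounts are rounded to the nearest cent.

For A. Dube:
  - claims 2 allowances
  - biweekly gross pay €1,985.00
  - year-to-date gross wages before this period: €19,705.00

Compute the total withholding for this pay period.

€312.31

Income Tax: taxable = €1,985.00 − 2×€250.00 = €1,485.00
  10.07% × €1,485.00 = €149.54
Social Insurance: 7% × €1,985.00 = €138.95
Unemployment Insurance: 1.2% × €1,985.00 = €23.82
Total: €149.54 + €138.95 + €23.82 = €312.31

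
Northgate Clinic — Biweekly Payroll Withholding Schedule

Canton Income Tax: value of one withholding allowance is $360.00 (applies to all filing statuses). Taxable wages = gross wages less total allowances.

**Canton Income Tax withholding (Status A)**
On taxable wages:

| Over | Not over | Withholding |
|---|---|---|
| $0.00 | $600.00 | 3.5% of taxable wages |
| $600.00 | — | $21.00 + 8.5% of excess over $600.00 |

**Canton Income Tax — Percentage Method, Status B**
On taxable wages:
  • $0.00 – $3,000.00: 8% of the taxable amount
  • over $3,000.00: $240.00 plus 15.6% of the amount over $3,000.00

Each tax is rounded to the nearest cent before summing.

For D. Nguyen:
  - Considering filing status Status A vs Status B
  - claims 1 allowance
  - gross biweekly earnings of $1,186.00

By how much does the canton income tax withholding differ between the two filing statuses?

$25.87

Canton Income Tax (Status A): taxable = $1,186.00 − 1×$360.00 = $826.00
  $21.00 + 8.5% × ($826.00 − $600.00) = $21.00 + 8.5% × $226.00 = $40.21
Canton Income Tax (Status B): taxable = $1,186.00 − 1×$360.00 = $826.00
  8% × $826.00 = $66.08
Difference: |$40.21 − $66.08| = $25.87 (higher under Status B)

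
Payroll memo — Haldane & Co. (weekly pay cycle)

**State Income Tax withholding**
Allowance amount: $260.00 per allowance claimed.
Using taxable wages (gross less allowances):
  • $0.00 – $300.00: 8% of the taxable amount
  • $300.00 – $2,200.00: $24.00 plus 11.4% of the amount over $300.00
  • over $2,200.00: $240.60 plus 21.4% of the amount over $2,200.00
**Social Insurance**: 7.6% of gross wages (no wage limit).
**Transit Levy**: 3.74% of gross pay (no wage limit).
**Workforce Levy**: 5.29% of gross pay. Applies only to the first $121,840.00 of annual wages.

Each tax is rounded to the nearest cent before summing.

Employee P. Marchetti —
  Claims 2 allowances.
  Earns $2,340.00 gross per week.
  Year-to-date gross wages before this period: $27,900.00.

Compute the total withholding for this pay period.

State Income Tax: taxable = $2,340.00 − 2×$260.00 = $1,820.00
  $24.00 + 11.4% × ($1,820.00 − $300.00) = $24.00 + 11.4% × $1,520.00 = $197.28
Social Insurance: 7.6% × $2,340.00 = $177.84
Transit Levy: 3.74% × $2,340.00 = $87.52
Workforce Levy: 5.29% × $2,340.00 = $123.79
Total: $197.28 + $177.84 + $87.52 + $123.79 = $586.43

$586.43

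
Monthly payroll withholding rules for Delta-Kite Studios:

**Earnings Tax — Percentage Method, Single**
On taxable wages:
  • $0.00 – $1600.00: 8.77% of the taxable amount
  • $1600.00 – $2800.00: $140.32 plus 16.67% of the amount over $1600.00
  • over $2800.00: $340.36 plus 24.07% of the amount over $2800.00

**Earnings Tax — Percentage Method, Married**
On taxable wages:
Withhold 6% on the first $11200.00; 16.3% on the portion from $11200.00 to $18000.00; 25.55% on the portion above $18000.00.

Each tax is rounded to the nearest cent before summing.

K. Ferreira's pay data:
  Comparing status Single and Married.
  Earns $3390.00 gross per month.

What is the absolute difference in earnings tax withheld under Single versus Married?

Earnings Tax (Single): taxable = $3390.00
  $340.36 + 24.07% × ($3390.00 − $2800.00) = $340.36 + 24.07% × $590.00 = $482.37
Earnings Tax (Married): taxable = $3390.00
  6% × $3390.00 = $203.40
Difference: |$482.37 − $203.40| = $278.97 (higher under Single)

$278.97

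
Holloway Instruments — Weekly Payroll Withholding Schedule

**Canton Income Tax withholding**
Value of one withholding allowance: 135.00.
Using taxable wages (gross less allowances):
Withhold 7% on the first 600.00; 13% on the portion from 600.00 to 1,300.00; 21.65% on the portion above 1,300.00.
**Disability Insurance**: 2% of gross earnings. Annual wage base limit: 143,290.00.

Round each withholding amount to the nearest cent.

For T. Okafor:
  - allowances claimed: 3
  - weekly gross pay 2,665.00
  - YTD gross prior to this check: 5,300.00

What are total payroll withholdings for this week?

394.14

Canton Income Tax: taxable = 2,665.00 − 3×135.00 = 2,260.00
  133.00 + 21.65% × (2,260.00 − 1,300.00) = 133.00 + 21.65% × 960.00 = 340.84
Disability Insurance: 2% × 2,665.00 = 53.30
Total: 340.84 + 53.30 = 394.14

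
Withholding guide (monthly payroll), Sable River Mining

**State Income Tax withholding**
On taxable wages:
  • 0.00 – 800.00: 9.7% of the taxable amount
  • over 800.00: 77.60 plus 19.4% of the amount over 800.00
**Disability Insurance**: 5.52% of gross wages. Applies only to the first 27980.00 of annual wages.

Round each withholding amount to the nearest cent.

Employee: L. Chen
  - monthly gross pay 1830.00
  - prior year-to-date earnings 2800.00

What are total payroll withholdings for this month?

State Income Tax: taxable = 1830.00
  77.60 + 19.4% × (1830.00 − 800.00) = 77.60 + 19.4% × 1030.00 = 277.42
Disability Insurance: 5.52% × 1830.00 = 101.02
Total: 277.42 + 101.02 = 378.44

378.44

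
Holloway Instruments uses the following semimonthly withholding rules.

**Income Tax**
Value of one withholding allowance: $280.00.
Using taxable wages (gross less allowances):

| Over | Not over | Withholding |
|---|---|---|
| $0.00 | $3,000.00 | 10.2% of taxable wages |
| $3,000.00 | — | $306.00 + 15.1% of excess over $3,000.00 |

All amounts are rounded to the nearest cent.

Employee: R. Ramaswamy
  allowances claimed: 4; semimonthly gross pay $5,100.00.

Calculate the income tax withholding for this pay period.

Income Tax: taxable = $5,100.00 − 4×$280.00 = $3,980.00
  $306.00 + 15.1% × ($3,980.00 − $3,000.00) = $306.00 + 15.1% × $980.00 = $453.98

$453.98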